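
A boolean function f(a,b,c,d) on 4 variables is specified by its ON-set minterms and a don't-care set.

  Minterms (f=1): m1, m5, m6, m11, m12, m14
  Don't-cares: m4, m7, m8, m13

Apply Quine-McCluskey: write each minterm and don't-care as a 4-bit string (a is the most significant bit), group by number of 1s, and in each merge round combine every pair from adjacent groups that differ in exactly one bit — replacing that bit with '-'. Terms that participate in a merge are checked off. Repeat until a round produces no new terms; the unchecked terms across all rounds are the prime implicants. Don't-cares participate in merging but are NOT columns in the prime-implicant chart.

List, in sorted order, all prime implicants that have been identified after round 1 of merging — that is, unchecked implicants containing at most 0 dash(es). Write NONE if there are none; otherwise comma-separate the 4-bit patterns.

size-2^0 implicants → 0001(✓)  0100(✓)  0101(✓)  0110(✓)  0111(✓)  1000(✓)  1011  1100(✓)  1101(✓)  1110(✓)
size-2^1 implicants → -100(✓)  -101(✓)  -110(✓)  0-01  01-0(✓)  01-1(✓)  010-(✓)  011-(✓)  1-00  11-0(✓)  110-(✓)
size-2^2 implicants → -1-0  -10-  01--
Unchecked terms (primes): -1-0, -10-, 0-01, 01--, 1-00, 1011

1011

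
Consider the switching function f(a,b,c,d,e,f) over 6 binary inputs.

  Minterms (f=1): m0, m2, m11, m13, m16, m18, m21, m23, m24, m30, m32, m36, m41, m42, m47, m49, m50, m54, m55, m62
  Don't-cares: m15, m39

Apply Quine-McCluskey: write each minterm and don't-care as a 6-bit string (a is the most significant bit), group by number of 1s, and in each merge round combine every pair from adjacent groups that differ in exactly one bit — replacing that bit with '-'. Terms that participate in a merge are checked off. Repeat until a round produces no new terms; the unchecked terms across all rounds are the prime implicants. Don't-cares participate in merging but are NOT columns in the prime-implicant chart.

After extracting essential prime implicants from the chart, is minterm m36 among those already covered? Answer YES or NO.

size-2^0 implicants → 000000(✓)  000010(✓)  001011(✓)  001101(✓)  001111(✓)  010000(✓)  010010(✓)  010101(✓)  010111(✓)  011000(✓)  011110(✓)  100000(✓)  100100(✓)  100111(✓)  101001  101010  101111(✓)  110001  110010(✓)  110110(✓)  110111(✓)  111110(✓)
size-2^1 implicants → -00000  -01111  -10010  -10111  -11110  0-0000(✓)  0-0010(✓)  0000-0(✓)  001-11  0011-1  01-000  0100-0(✓)  0101-1  1-0111  10-111  100-00  11-110  110-10  11011-
size-2^2 implicants → 0-00-0
Unchecked terms (primes): -00000, -01111, -10010, -10111, -11110, 0-00-0, 001-11, 0011-1, 01-000, 0101-1, 1-0111, 10-111, 100-00, 101001, 101010, 11-110, 110-10, 110001, 11011-
Minterm coverage:
  m0 ⊆ -00000,0-00-0
  m2 ⊆ 0-00-0 [E]
  m11 ⊆ 001-11 [E]
  m13 ⊆ 0011-1 [E]
  m16 ⊆ 0-00-0,01-000
  m18 ⊆ -10010,0-00-0
  m21 ⊆ 0101-1 [E]
  m23 ⊆ -10111,0101-1
  m24 ⊆ 01-000 [E]
  m30 ⊆ -11110 [E]
  m32 ⊆ -00000,100-00
  m36 ⊆ 100-00 [E]
  m41 ⊆ 101001 [E]
  m42 ⊆ 101010 [E]
  m47 ⊆ -01111,10-111
  m49 ⊆ 110001 [E]
  m50 ⊆ -10010,110-10
  m54 ⊆ 11-110,110-10,11011-
  m55 ⊆ -10111,1-0111,11011-
  m62 ⊆ -11110,11-110
E = {-11110, 0-00-0, 001-11, 0011-1, 01-000, 0101-1, 100-00, 101001, 101010, 110001}

YES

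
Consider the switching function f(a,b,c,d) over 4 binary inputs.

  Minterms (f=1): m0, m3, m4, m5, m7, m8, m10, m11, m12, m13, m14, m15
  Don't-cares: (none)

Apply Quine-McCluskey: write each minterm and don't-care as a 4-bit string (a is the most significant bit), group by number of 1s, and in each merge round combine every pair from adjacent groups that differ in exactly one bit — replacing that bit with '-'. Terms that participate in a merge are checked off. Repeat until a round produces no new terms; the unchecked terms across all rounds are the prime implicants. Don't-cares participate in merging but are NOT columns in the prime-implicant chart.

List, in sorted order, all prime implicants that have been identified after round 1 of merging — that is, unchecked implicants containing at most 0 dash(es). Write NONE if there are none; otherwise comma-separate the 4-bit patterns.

size-2^0 implicants → 0000(✓)  0011(✓)  0100(✓)  0101(✓)  0111(✓)  1000(✓)  1010(✓)  1011(✓)  1100(✓)  1101(✓)  1110(✓)  1111(✓)
size-2^1 implicants → -000(✓)  -011(✓)  -100(✓)  -101(✓)  -111(✓)  0-00(✓)  0-11(✓)  01-1(✓)  010-(✓)  1-00(✓)  1-10(✓)  1-11(✓)  10-0(✓)  101-(✓)  11-0(✓)  11-1(✓)  110-(✓)  111-(✓)
size-2^2 implicants → --00  --11  -1-1  -10-  1--0  1-1-  11--
Unchecked terms (primes): --00, --11, -1-1, -10-, 1--0, 1-1-, 11--

NONE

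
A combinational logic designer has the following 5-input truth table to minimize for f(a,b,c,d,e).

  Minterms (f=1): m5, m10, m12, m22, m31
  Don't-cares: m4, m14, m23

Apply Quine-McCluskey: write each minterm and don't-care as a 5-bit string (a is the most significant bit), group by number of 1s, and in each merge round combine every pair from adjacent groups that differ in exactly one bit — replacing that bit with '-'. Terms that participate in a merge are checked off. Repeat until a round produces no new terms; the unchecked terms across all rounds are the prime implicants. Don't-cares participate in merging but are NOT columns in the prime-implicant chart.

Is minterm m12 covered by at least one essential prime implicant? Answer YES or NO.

size-2^0 implicants → 00100(✓)  00101(✓)  01010(✓)  01100(✓)  01110(✓)  10110(✓)  10111(✓)  11111(✓)
size-2^1 implicants → 0-100  0010-  01-10  011-0  1-111  1011-
Unchecked terms (primes): 0-100, 0010-, 01-10, 011-0, 1-111, 1011-
Minterm coverage:
  m5 ⊆ 0010- [E]
  m10 ⊆ 01-10 [E]
  m12 ⊆ 0-100,011-0
  m22 ⊆ 1011- [E]
  m31 ⊆ 1-111 [E]
E = {0010-, 01-10, 1-111, 1011-}

NO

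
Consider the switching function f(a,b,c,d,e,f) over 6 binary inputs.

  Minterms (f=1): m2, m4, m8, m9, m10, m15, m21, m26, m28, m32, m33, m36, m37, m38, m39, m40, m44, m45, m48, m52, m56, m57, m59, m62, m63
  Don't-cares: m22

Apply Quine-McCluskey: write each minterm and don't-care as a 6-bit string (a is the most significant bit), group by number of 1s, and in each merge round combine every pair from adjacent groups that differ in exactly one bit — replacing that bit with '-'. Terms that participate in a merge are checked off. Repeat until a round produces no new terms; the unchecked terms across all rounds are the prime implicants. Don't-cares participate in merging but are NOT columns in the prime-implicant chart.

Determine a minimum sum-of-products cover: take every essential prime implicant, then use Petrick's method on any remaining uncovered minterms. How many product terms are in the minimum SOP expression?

14

Round 0: 000010✓ 000100✓ 001000✓ 001001✓ 001010✓ 001111 010101 010110 011010✓ 011100 100000✓ 100001✓ 100100✓ 100101✓ 100110✓ 100111✓ 101000✓ 101100✓ 101101✓ 110000✓ 110100✓ 111000✓ 111001✓ 111011✓ 111110✓ 111111✓
Round 1: -00100 -01000 0-1010 00-010 0010-0 00100- 1-0000✓ 1-0100✓ 1-1000✓ 10-000✓ 10-100✓ 10-101✓ 100-00✓ 100-01✓ 10000-✓ 1001-0✓ 1001-1✓ 10010-✓ 10011-✓ 101-00✓ 10110-✓ 11-000✓ 110-00✓ 111-11 1110-1 11100- 11111-
Round 2: 1--000 1-0-00 10--00 10-10- 100-0- 1001--
PIs = {-00100, -01000, 0-1010, 00-010, 0010-0, 00100-, 001111, 010101, 010110, 011100, 1--000, 1-0-00, 10--00, 10-10-, 100-0-, 1001--, 111-11, 1110-1, 11100-, 11111-}
Coverage chart:
  m2: 00-010 ←essential
  m4: -00100 ←essential
  m8: -01000,0010-0,00100-
  m9: 00100- ←essential
  m10: 0-1010,00-010,0010-0
  m15: 001111 ←essential
  m21: 010101 ←essential
  m26: 0-1010 ←essential
  m28: 011100 ←essential
  m32: 1--000,1-0-00,10--00,100-0-
  m33: 100-0- ←essential
  m36: -00100,1-0-00,10--00,10-10-,100-0-,1001--
  m37: 10-10-,100-0-,1001--
  m38: 1001-- ←essential
  m39: 1001-- ←essential
  m40: -01000,1--000,10--00
  m44: 10--00,10-10-
  m45: 10-10- ←essential
  m48: 1--000,1-0-00
  m52: 1-0-00 ←essential
  m56: 1--000,11100-
  m57: 1110-1,11100-
  m59: 111-11,1110-1
  m62: 11111- ←essential
  m63: 111-11,11111-
Essential: -00100, 0-1010, 00-010, 00100-, 001111, 010101, 011100, 1-0-00, 10-10-, 100-0-, 1001--, 11111-
Petrick residual → 1--000, 1110-1
Min cover (14 terms): b'c'de'f' + a'cd'ef' + a'b'd'ef' + a'b'cd'e' + a'b'cdef + a'bc'de'f + a'bcde'f' + ad'e'f' + ac'e'f' + ab'de' + ab'c'e' + ab'c'd + abcd'f + abcde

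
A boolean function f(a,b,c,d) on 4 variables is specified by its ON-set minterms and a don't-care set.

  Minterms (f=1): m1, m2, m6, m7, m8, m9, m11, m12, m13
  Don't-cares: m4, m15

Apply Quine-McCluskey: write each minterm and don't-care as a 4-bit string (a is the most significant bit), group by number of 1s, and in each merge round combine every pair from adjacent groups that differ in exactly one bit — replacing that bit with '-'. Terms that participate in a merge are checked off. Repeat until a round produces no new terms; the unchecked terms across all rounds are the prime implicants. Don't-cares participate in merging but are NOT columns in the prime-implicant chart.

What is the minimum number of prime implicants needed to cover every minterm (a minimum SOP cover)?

[col 0] 0001*, 0010*, 0100*, 0110*, 0111*, 1000*, 1001*, 1011*, 1100*, 1101*, 1111*
[col 1] -001, -100, -111, 0-10, 01-0, 011-, 1-00*, 1-01*, 1-11*, 10-1*, 100-*, 11-1*, 110-*
[col 2] 1--1, 1-0-
Prime implicants: -001, -100, -111, 0-10, 01-0, 011-, 1--1, 1-0-
PI chart (minterm → PIs covering it):
  1 | -001  (sole → essential)
  2 | 0-10  (sole → essential)
  6 | 0-10,01-0,011-
  7 | -111,011-
  8 | 1-0-  (sole → essential)
  9 | -001,1--1,1-0-
  11 | 1--1  (sole → essential)
  12 | -100,1-0-
  13 | 1--1,1-0-
Essential prime implicants: -001, 0-10, 1--1, 1-0-
Petrick residual → -111
Minimum SOP uses 5 PIs: b'c'd + bcd + a'cd' + ad + ac'

5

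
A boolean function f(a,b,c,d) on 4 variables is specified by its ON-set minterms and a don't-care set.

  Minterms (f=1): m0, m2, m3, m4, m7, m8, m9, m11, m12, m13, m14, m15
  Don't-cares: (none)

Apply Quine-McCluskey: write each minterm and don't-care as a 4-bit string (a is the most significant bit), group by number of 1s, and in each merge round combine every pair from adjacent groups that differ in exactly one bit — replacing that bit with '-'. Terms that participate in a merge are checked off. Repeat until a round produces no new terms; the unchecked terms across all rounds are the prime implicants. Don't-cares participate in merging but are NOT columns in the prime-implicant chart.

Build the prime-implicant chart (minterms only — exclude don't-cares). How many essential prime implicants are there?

3

Round 0: 0000✓ 0010✓ 0011✓ 0100✓ 0111✓ 1000✓ 1001✓ 1011✓ 1100✓ 1101✓ 1110✓ 1111✓
Round 1: -000✓ -011✓ -100✓ -111✓ 0-00✓ 0-11✓ 00-0 001- 1-00✓ 1-01✓ 1-11✓ 10-1✓ 100-✓ 11-0✓ 11-1✓ 110-✓ 111-✓
Round 2: --00 --11 1--1 1-0- 11--
PIs = {--00, --11, 00-0, 001-, 1--1, 1-0-, 11--}
Coverage chart:
  m0: --00,00-0
  m2: 00-0,001-
  m3: --11,001-
  m4: --00 ←essential
  m7: --11 ←essential
  m8: --00,1-0-
  m9: 1--1,1-0-
  m11: --11,1--1
  m12: --00,1-0-,11--
  m13: 1--1,1-0-,11--
  m14: 11-- ←essential
  m15: --11,1--1,11--
Essential: --00, --11, 11--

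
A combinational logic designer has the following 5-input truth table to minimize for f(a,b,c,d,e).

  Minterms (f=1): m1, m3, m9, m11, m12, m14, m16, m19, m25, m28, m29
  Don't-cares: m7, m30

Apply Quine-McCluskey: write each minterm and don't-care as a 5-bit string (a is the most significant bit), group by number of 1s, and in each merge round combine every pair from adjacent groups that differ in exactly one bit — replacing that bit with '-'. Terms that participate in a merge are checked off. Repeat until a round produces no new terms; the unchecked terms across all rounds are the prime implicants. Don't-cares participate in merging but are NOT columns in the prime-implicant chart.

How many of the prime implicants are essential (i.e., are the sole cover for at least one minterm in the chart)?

4

[col 0] 00001*, 00011*, 00111*, 01001*, 01011*, 01100*, 01110*, 10000, 10011*, 11001*, 11100*, 11101*, 11110*
[col 1] -0011, -1001, -1100*, -1110*, 0-001*, 0-011*, 00-11, 000-1*, 010-1*, 011-0*, 11-01, 111-0*, 1110-
[col 2] -11-0, 0-0-1
Prime implicants: -0011, -1001, -11-0, 0-0-1, 00-11, 10000, 11-01, 1110-
PI chart (minterm → PIs covering it):
  1 | 0-0-1  (sole → essential)
  3 | -0011,0-0-1,00-11
  9 | -1001,0-0-1
  11 | 0-0-1  (sole → essential)
  12 | -11-0  (sole → essential)
  14 | -11-0  (sole → essential)
  16 | 10000  (sole → essential)
  19 | -0011  (sole → essential)
  25 | -1001,11-01
  28 | -11-0,1110-
  29 | 11-01,1110-
Essential prime implicants: -0011, -11-0, 0-0-1, 10000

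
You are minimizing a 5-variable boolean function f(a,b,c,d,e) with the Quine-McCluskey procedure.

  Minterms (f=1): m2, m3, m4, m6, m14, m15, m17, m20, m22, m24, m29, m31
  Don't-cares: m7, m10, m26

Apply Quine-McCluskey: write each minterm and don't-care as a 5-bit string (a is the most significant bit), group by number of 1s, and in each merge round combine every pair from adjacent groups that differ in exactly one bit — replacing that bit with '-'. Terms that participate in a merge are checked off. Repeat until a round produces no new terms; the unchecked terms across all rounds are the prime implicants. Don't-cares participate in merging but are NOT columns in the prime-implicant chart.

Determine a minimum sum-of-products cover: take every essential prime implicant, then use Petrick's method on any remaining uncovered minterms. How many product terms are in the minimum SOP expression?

6

size-2^0 implicants → 00010(✓)  00011(✓)  00100(✓)  00110(✓)  00111(✓)  01010(✓)  01110(✓)  01111(✓)  10001  10100(✓)  10110(✓)  11000(✓)  11010(✓)  11101(✓)  11111(✓)
size-2^1 implicants → -0100(✓)  -0110(✓)  -1010  -1111  0-010(✓)  0-110(✓)  0-111(✓)  00-10(✓)  00-11(✓)  0001-(✓)  001-0(✓)  0011-(✓)  01-10(✓)  0111-(✓)  101-0(✓)  110-0  111-1
size-2^2 implicants → -01-0  0--10  0-11-  00-1-
Unchecked terms (primes): -01-0, -1010, -1111, 0--10, 0-11-, 00-1-, 10001, 110-0, 111-1
Minterm coverage:
  m2 ⊆ 0--10,00-1-
  m3 ⊆ 00-1- [E]
  m4 ⊆ -01-0 [E]
  m6 ⊆ -01-0,0--10,0-11-,00-1-
  m14 ⊆ 0--10,0-11-
  m15 ⊆ -1111,0-11-
  m17 ⊆ 10001 [E]
  m20 ⊆ -01-0 [E]
  m22 ⊆ -01-0 [E]
  m24 ⊆ 110-0 [E]
  m29 ⊆ 111-1 [E]
  m31 ⊆ -1111,111-1
E = {-01-0, 00-1-, 10001, 110-0, 111-1}
Petrick residual → 0-11-
Cover = b'ce' + a'cd + a'b'd + ab'c'd'e + abc'e' + abce  |cover|=6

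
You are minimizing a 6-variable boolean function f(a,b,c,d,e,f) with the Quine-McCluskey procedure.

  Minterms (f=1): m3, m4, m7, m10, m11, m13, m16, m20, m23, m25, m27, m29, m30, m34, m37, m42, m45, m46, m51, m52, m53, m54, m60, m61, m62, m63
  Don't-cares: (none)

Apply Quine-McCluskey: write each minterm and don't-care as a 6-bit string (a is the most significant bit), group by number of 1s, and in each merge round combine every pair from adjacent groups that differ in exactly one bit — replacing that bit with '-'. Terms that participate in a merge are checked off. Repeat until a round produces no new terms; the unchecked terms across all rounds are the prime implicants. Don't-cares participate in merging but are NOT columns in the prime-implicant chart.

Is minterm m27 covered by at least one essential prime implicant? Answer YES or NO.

NO

[col 0] 000011*, 000100*, 000111*, 001010*, 001011*, 001101*, 010000*, 010100*, 010111*, 011001*, 011011*, 011101*, 011110*, 100010*, 100101*, 101010*, 101101*, 101110*, 110011, 110100*, 110101*, 110110*, 111100*, 111101*, 111110*, 111111*
[col 1] -01010, -01101*, -10100, -11101*, -11110, 0-0100, 0-0111, 0-1011, 0-1101*, 00-011, 000-11, 00101-, 010-00, 011-01, 0110-1, 1-0101*, 1-1101*, 1-1110, 10-010, 10-101*, 101-10, 11-100*, 11-101*, 11-110*, 1101-0*, 11010-*, 1111-0*, 1111-1*, 11110-*, 11111-*
[col 2] --1101, 1--101, 11-1-0, 11-10-, 1111--
Prime implicants: --1101, -01010, -10100, -11110, 0-0100, 0-0111, 0-1011, 00-011, 000-11, 00101-, 010-00, 011-01, 0110-1, 1--101, 1-1110, 10-010, 101-10, 11-1-0, 11-10-, 110011, 1111--
PI chart (minterm → PIs covering it):
  3 | 00-011,000-11
  4 | 0-0100  (sole → essential)
  7 | 0-0111,000-11
  10 | -01010,00101-
  11 | 0-1011,00-011,00101-
  13 | --1101  (sole → essential)
  16 | 010-00  (sole → essential)
  20 | -10100,0-0100,010-00
  23 | 0-0111  (sole → essential)
  25 | 011-01,0110-1
  27 | 0-1011,0110-1
  29 | --1101,011-01
  30 | -11110  (sole → essential)
  34 | 10-010  (sole → essential)
  37 | 1--101  (sole → essential)
  42 | -01010,10-010,101-10
  45 | --1101,1--101
  46 | 1-1110,101-10
  51 | 110011  (sole → essential)
  52 | -10100,11-1-0,11-10-
  53 | 1--101,11-10-
  54 | 11-1-0  (sole → essential)
  60 | 11-1-0,11-10-,1111--
  61 | --1101,1--101,11-10-,1111--
  62 | -11110,1-1110,11-1-0,1111--
  63 | 1111--  (sole → essential)
Essential prime implicants: --1101, -11110, 0-0100, 0-0111, 010-00, 1--101, 10-010, 11-1-0, 110011, 1111--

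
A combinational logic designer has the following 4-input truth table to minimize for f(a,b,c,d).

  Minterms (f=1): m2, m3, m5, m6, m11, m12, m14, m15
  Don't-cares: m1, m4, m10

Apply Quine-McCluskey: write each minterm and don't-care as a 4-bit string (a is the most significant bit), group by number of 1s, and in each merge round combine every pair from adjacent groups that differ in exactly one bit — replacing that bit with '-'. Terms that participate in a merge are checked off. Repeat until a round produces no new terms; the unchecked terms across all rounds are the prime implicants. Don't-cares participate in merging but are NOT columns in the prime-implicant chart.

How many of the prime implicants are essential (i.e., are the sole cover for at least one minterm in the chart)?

[col 0] 0001*, 0010*, 0011*, 0100*, 0101*, 0110*, 1010*, 1011*, 1100*, 1110*, 1111*
[col 1] -010*, -011*, -100*, -110*, 0-01, 0-10*, 00-1, 001-*, 01-0*, 010-, 1-10*, 1-11*, 101-*, 11-0*, 111-*
[col 2] --10, -01-, -1-0, 1-1-
Prime implicants: --10, -01-, -1-0, 0-01, 00-1, 010-, 1-1-
PI chart (minterm → PIs covering it):
  2 | --10,-01-
  3 | -01-,00-1
  5 | 0-01,010-
  6 | --10,-1-0
  11 | -01-,1-1-
  12 | -1-0  (sole → essential)
  14 | --10,-1-0,1-1-
  15 | 1-1-  (sole → essential)
Essential prime implicants: -1-0, 1-1-

2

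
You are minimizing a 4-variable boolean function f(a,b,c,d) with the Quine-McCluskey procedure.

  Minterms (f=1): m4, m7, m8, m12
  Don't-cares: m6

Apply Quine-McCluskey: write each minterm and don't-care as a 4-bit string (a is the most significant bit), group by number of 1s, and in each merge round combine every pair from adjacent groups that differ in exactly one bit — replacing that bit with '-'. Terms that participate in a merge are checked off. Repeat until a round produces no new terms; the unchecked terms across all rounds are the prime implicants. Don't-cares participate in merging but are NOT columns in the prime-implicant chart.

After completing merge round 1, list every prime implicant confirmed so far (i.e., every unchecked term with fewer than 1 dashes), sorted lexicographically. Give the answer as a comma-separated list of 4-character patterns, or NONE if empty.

NONE

[col 0] 0100*, 0110*, 0111*, 1000*, 1100*
[col 1] -100, 01-0, 011-, 1-00
Prime implicants: -100, 01-0, 011-, 1-00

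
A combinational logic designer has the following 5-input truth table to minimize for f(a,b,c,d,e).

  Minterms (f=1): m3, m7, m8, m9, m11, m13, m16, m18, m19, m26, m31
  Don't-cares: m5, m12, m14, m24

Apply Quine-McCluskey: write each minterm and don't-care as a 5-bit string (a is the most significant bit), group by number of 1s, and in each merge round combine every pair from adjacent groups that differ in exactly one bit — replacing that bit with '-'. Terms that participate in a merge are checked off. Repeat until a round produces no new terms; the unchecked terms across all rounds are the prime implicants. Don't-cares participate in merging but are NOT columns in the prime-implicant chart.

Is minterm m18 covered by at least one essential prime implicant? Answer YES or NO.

YES

size-2^0 implicants → 00011(✓)  00101(✓)  00111(✓)  01000(✓)  01001(✓)  01011(✓)  01100(✓)  01101(✓)  01110(✓)  10000(✓)  10010(✓)  10011(✓)  11000(✓)  11010(✓)  11111
size-2^1 implicants → -0011  -1000  0-011  0-101  00-11  001-1  01-00(✓)  01-01(✓)  010-1  0100-(✓)  011-0  0110-(✓)  1-000(✓)  1-010(✓)  100-0(✓)  1001-  110-0(✓)
size-2^2 implicants → 01-0-  1-0-0
Unchecked terms (primes): -0011, -1000, 0-011, 0-101, 00-11, 001-1, 01-0-, 010-1, 011-0, 1-0-0, 1001-, 11111
Minterm coverage:
  m3 ⊆ -0011,0-011,00-11
  m7 ⊆ 00-11,001-1
  m8 ⊆ -1000,01-0-
  m9 ⊆ 01-0-,010-1
  m11 ⊆ 0-011,010-1
  m13 ⊆ 0-101,01-0-
  m16 ⊆ 1-0-0 [E]
  m18 ⊆ 1-0-0,1001-
  m19 ⊆ -0011,1001-
  m26 ⊆ 1-0-0 [E]
  m31 ⊆ 11111 [E]
E = {1-0-0, 11111}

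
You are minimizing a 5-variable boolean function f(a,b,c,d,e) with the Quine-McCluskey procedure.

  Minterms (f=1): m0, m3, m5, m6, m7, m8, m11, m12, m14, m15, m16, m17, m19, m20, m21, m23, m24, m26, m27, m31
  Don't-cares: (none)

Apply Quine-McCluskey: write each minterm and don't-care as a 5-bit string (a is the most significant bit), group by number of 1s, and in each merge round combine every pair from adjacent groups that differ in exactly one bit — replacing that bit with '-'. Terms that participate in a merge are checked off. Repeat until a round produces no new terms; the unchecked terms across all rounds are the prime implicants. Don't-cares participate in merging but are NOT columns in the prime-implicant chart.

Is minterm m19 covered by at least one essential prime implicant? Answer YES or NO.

[col 0] 00000*, 00011*, 00101*, 00110*, 00111*, 01000*, 01011*, 01100*, 01110*, 01111*, 10000*, 10001*, 10011*, 10100*, 10101*, 10111*, 11000*, 11010*, 11011*, 11111*
[col 1] -0000*, -0011*, -0101*, -0111*, -1000*, -1011*, -1111*, 0-000*, 0-011*, 0-110*, 0-111*, 00-11*, 001-1*, 0011-*, 01-00, 01-11*, 011-0, 0111-*, 1-000*, 1-011*, 1-111*, 10-00*, 10-01*, 10-11*, 100-1*, 1000-*, 101-1*, 1010-*, 11-11*, 110-0, 1101-
[col 2] --000, --011*, --111*, -0-11*, -01-1, -1-11*, 0--11*, 0-11-, 1--11*, 10--1, 10-0-
[col 3] ---11
Prime implicants: ---11, --000, -01-1, 0-11-, 01-00, 011-0, 10--1, 10-0-, 110-0, 1101-
PI chart (minterm → PIs covering it):
  0 | --000  (sole → essential)
  3 | ---11  (sole → essential)
  5 | -01-1  (sole → essential)
  6 | 0-11-  (sole → essential)
  7 | ---11,-01-1,0-11-
  8 | --000,01-00
  11 | ---11  (sole → essential)
  12 | 01-00,011-0
  14 | 0-11-,011-0
  15 | ---11,0-11-
  16 | --000,10-0-
  17 | 10--1,10-0-
  19 | ---11,10--1
  20 | 10-0-  (sole → essential)
  21 | -01-1,10--1,10-0-
  23 | ---11,-01-1,10--1
  24 | --000,110-0
  26 | 110-0,1101-
  27 | ---11,1101-
  31 | ---11  (sole → essential)
Essential prime implicants: ---11, --000, -01-1, 0-11-, 10-0-

YES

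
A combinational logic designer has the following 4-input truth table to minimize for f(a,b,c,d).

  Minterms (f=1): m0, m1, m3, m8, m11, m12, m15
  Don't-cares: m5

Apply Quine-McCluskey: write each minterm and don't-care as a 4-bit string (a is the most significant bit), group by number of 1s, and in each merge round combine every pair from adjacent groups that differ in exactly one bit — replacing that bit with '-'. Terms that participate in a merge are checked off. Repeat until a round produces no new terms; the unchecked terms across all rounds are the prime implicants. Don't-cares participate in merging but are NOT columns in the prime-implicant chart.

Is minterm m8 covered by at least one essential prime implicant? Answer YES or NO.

[col 0] 0000*, 0001*, 0011*, 0101*, 1000*, 1011*, 1100*, 1111*
[col 1] -000, -011, 0-01, 00-1, 000-, 1-00, 1-11
Prime implicants: -000, -011, 0-01, 00-1, 000-, 1-00, 1-11
PI chart (minterm → PIs covering it):
  0 | -000,000-
  1 | 0-01,00-1,000-
  3 | -011,00-1
  8 | -000,1-00
  11 | -011,1-11
  12 | 1-00  (sole → essential)
  15 | 1-11  (sole → essential)
Essential prime implicants: 1-00, 1-11

YES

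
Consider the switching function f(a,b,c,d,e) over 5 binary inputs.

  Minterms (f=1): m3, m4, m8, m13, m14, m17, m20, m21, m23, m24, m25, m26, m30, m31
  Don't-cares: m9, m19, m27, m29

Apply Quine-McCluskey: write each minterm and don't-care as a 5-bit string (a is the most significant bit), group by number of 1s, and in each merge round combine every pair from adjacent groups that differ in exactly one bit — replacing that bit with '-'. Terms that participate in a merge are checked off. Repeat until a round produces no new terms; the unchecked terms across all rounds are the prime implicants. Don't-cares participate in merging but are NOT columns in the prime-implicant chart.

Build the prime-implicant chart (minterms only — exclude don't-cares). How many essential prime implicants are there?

6

[col 0] 00011*, 00100*, 01000*, 01001*, 01101*, 01110*, 10001*, 10011*, 10100*, 10101*, 10111*, 11000*, 11001*, 11010*, 11011*, 11101*, 11110*, 11111*
[col 1] -0011, -0100, -1000*, -1001*, -1101*, -1110, 01-01*, 0100-*, 1-001*, 1-011*, 1-101*, 1-111*, 10-01*, 10-11*, 100-1*, 101-1*, 1010-, 11-01*, 11-10*, 11-11*, 110-0*, 110-1*, 1100-*, 1101-*, 111-1*, 1111-*
[col 2] -1-01, -100-, 1--01*, 1--11*, 1-0-1*, 1-1-1*, 10--1*, 11--1*, 11-1-, 110--
[col 3] 1---1
Prime implicants: -0011, -0100, -1-01, -100-, -1110, 1---1, 1010-, 11-1-, 110--
PI chart (minterm → PIs covering it):
  3 | -0011  (sole → essential)
  4 | -0100  (sole → essential)
  8 | -100-  (sole → essential)
  13 | -1-01  (sole → essential)
  14 | -1110  (sole → essential)
  17 | 1---1  (sole → essential)
  20 | -0100,1010-
  21 | 1---1,1010-
  23 | 1---1  (sole → essential)
  24 | -100-,110--
  25 | -1-01,-100-,1---1,110--
  26 | 11-1-,110--
  30 | -1110,11-1-
  31 | 1---1,11-1-
Essential prime implicants: -0011, -0100, -1-01, -100-, -1110, 1---1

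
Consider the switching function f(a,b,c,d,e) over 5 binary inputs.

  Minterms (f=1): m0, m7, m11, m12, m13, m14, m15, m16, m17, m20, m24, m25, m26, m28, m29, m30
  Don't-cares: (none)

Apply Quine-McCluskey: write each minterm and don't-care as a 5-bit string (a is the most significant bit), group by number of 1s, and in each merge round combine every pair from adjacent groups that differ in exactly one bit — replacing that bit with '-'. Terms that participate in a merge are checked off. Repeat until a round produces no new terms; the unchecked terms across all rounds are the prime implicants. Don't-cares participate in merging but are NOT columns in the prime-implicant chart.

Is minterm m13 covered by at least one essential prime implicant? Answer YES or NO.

NO

Round 0: 00000✓ 00111✓ 01011✓ 01100✓ 01101✓ 01110✓ 01111✓ 10000✓ 10001✓ 10100✓ 11000✓ 11001✓ 11010✓ 11100✓ 11101✓ 11110✓
Round 1: -0000 -1100✓ -1101✓ -1110✓ 0-111 01-11 011-0✓ 011-1✓ 0110-✓ 0111-✓ 1-000✓ 1-001✓ 1-100✓ 10-00✓ 1000-✓ 11-00✓ 11-01✓ 11-10✓ 110-0✓ 1100-✓ 111-0✓ 1110-✓
Round 2: -11-0 -110- 011-- 1--00 1-00- 11--0 11-0-
PIs = {-0000, -11-0, -110-, 0-111, 01-11, 011--, 1--00, 1-00-, 11--0, 11-0-}
Coverage chart:
  m0: -0000 ←essential
  m7: 0-111 ←essential
  m11: 01-11 ←essential
  m12: -11-0,-110-,011--
  m13: -110-,011--
  m14: -11-0,011--
  m15: 0-111,01-11,011--
  m16: -0000,1--00,1-00-
  m17: 1-00- ←essential
  m20: 1--00 ←essential
  m24: 1--00,1-00-,11--0,11-0-
  m25: 1-00-,11-0-
  m26: 11--0 ←essential
  m28: -11-0,-110-,1--00,11--0,11-0-
  m29: -110-,11-0-
  m30: -11-0,11--0
Essential: -0000, 0-111, 01-11, 1--00, 1-00-, 11--0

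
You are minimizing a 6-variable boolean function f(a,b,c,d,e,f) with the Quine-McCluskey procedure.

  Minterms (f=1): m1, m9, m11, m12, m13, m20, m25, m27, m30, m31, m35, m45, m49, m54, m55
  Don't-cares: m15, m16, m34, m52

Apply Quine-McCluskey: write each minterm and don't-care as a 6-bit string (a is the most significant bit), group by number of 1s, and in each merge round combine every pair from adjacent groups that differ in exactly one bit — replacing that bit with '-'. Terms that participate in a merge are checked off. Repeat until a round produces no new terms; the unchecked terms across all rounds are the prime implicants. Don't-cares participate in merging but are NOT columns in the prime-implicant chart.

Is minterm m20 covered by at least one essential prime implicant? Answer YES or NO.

NO

Round 0: 000001✓ 001001✓ 001011✓ 001100✓ 001101✓ 001111✓ 010000✓ 010100✓ 011001✓ 011011✓ 011110✓ 011111✓ 100010✓ 100011✓ 101101✓ 110001 110100✓ 110110✓ 110111✓
Round 1: -01101 -10100 0-1001✓ 0-1011✓ 0-1111✓ 00-001 001-01✓ 001-11✓ 0010-1✓ 0011-1✓ 00110- 010-00 011-11✓ 0110-1✓ 01111- 10001- 1101-0 11011-
Round 2: 0-1-11 0-10-1 001--1
PIs = {-01101, -10100, 0-1-11, 0-10-1, 00-001, 001--1, 00110-, 010-00, 01111-, 10001-, 110001, 1101-0, 11011-}
Coverage chart:
  m1: 00-001 ←essential
  m9: 0-10-1,00-001,001--1
  m11: 0-1-11,0-10-1,001--1
  m12: 00110- ←essential
  m13: -01101,001--1,00110-
  m20: -10100,010-00
  m25: 0-10-1 ←essential
  m27: 0-1-11,0-10-1
  m30: 01111- ←essential
  m31: 0-1-11,01111-
  m35: 10001- ←essential
  m45: -01101 ←essential
  m49: 110001 ←essential
  m54: 1101-0,11011-
  m55: 11011- ←essential
Essential: -01101, 0-10-1, 00-001, 00110-, 01111-, 10001-, 110001, 11011-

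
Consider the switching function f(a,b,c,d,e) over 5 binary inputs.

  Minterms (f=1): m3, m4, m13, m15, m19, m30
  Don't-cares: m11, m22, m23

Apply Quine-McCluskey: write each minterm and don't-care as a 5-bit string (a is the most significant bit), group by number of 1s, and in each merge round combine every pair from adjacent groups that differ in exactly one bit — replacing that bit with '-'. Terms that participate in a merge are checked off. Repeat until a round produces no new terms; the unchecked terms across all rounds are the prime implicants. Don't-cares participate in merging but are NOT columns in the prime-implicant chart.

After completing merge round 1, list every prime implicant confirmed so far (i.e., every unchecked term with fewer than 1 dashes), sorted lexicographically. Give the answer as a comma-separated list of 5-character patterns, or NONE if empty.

[col 0] 00011*, 00100, 01011*, 01101*, 01111*, 10011*, 10110*, 10111*, 11110*
[col 1] -0011, 0-011, 01-11, 011-1, 1-110, 10-11, 1011-
Prime implicants: -0011, 0-011, 00100, 01-11, 011-1, 1-110, 10-11, 1011-

00100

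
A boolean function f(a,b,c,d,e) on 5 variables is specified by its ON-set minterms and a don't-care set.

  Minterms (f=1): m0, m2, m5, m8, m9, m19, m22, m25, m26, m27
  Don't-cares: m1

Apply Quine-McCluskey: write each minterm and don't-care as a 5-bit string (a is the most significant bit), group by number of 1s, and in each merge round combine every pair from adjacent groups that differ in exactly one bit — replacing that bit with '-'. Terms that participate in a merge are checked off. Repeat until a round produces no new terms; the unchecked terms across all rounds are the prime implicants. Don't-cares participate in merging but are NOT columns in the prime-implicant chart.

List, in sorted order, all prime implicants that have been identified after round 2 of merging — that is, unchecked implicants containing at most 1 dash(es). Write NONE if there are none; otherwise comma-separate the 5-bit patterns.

[col 0] 00000*, 00001*, 00010*, 00101*, 01000*, 01001*, 10011*, 10110, 11001*, 11010*, 11011*
[col 1] -1001, 0-000*, 0-001*, 00-01, 000-0, 0000-*, 0100-*, 1-011, 110-1, 1101-
[col 2] 0-00-
Prime implicants: -1001, 0-00-, 00-01, 000-0, 1-011, 10110, 110-1, 1101-

-1001, 00-01, 000-0, 1-011, 10110, 110-1, 1101-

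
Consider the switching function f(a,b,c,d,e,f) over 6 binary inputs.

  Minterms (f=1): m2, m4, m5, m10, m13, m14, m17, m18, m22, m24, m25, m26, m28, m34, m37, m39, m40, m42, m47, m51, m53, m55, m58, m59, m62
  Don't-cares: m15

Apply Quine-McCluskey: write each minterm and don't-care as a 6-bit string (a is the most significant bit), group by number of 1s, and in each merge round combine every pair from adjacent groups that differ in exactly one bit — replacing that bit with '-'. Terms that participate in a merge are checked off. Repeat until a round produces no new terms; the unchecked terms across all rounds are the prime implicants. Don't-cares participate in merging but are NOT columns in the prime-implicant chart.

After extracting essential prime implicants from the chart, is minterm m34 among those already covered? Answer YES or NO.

Round 0: 000010✓ 000100✓ 000101✓ 001010✓ 001101✓ 001110✓ 001111✓ 010001✓ 010010✓ 010110✓ 011000✓ 011001✓ 011010✓ 011100✓ 100010✓ 100101✓ 100111✓ 101000✓ 101010✓ 101111✓ 110011✓ 110101✓ 110111✓ 111010✓ 111011✓ 111110✓
Round 1: -00010✓ -00101 -01010✓ -01111 -11010✓ 0-0010✓ 0-1010✓ 00-010✓ 00-101 00010- 001-10 0011-1 00111- 01-001 01-010✓ 010-10 011-00 0110-0 01100- 1-0101✓ 1-0111✓ 1-1010✓ 10-010✓ 10-111 1001-1✓ 1010-0 11-011 110-11 1101-1✓ 111-10 11101-
Round 2: --1010 -0-010 0--010 1-01-1
PIs = {--1010, -0-010, -00101, -01111, 0--010, 00-101, 00010-, 001-10, 0011-1, 00111-, 01-001, 010-10, 011-00, 0110-0, 01100-, 1-01-1, 10-111, 1010-0, 11-011, 110-11, 111-10, 11101-}
Coverage chart:
  m2: -0-010,0--010
  m4: 00010- ←essential
  m5: -00101,00-101,00010-
  m10: --1010,-0-010,0--010,001-10
  m13: 00-101,0011-1
  m14: 001-10,00111-
  m17: 01-001 ←essential
  m18: 0--010,010-10
  m22: 010-10 ←essential
  m24: 011-00,0110-0,01100-
  m25: 01-001,01100-
  m26: --1010,0--010,0110-0
  m28: 011-00 ←essential
  m34: -0-010 ←essential
  m37: -00101,1-01-1
  m39: 1-01-1,10-111
  m40: 1010-0 ←essential
  m42: --1010,-0-010,1010-0
  m47: -01111,10-111
  m51: 11-011,110-11
  m53: 1-01-1 ←essential
  m55: 1-01-1,110-11
  m58: --1010,111-10,11101-
  m59: 11-011,11101-
  m62: 111-10 ←essential
Essential: -0-010, 00010-, 01-001, 010-10, 011-00, 1-01-1, 1010-0, 111-10

YES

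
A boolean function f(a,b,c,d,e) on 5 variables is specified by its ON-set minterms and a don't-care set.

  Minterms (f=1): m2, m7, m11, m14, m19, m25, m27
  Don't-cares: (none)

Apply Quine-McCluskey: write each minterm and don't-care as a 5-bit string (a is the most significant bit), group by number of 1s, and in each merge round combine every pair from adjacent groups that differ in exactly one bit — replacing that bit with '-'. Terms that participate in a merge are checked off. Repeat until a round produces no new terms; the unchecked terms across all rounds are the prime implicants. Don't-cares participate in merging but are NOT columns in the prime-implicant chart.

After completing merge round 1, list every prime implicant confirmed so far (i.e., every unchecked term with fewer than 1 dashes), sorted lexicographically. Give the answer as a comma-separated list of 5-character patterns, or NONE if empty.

size-2^0 implicants → 00010  00111  01011(✓)  01110  10011(✓)  11001(✓)  11011(✓)
size-2^1 implicants → -1011  1-011  110-1
Unchecked terms (primes): -1011, 00010, 00111, 01110, 1-011, 110-1

00010, 00111, 01110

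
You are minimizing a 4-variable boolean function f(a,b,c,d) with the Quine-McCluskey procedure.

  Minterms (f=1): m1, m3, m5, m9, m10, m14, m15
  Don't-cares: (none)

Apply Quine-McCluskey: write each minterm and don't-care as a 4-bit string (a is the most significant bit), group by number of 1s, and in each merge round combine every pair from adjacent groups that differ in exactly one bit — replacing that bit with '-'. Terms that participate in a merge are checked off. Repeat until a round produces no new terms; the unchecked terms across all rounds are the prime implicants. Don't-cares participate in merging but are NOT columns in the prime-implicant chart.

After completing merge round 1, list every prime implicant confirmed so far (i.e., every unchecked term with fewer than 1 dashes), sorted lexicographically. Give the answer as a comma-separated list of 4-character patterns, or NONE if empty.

[col 0] 0001*, 0011*, 0101*, 1001*, 1010*, 1110*, 1111*
[col 1] -001, 0-01, 00-1, 1-10, 111-
Prime implicants: -001, 0-01, 00-1, 1-10, 111-

NONE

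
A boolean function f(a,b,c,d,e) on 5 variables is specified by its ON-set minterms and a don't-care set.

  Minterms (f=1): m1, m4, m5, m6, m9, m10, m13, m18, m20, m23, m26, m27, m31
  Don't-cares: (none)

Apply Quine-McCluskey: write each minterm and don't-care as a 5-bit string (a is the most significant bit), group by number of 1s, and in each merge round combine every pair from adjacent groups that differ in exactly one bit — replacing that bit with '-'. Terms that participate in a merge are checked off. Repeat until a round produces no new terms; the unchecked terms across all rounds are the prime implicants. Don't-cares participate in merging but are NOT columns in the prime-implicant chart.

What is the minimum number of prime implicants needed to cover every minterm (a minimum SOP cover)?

7

[col 0] 00001*, 00100*, 00101*, 00110*, 01001*, 01010*, 01101*, 10010*, 10100*, 10111*, 11010*, 11011*, 11111*
[col 1] -0100, -1010, 0-001*, 0-101*, 00-01*, 001-0, 0010-, 01-01*, 1-010, 1-111, 11-11, 1101-
[col 2] 0--01
Prime implicants: -0100, -1010, 0--01, 001-0, 0010-, 1-010, 1-111, 11-11, 1101-
PI chart (minterm → PIs covering it):
  1 | 0--01  (sole → essential)
  4 | -0100,001-0,0010-
  5 | 0--01,0010-
  6 | 001-0  (sole → essential)
  9 | 0--01  (sole → essential)
  10 | -1010  (sole → essential)
  13 | 0--01  (sole → essential)
  18 | 1-010  (sole → essential)
  20 | -0100  (sole → essential)
  23 | 1-111  (sole → essential)
  26 | -1010,1-010,1101-
  27 | 11-11,1101-
  31 | 1-111,11-11
Essential prime implicants: -0100, -1010, 0--01, 001-0, 1-010, 1-111
Petrick residual → 11-11
Minimum SOP uses 7 PIs: b'cd'e' + bc'de' + a'd'e + a'b'ce' + ac'de' + acde + abde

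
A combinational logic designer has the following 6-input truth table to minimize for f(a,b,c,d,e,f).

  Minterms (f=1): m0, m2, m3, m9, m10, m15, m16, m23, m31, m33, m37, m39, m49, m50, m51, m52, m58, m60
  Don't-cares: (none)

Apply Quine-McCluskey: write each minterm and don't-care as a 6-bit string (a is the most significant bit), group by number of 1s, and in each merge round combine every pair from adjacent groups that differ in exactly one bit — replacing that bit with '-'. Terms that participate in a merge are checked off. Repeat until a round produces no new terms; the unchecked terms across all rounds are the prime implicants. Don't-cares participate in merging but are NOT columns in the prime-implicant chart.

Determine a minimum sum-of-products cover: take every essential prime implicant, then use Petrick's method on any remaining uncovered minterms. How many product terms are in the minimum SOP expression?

11

size-2^0 implicants → 000000(✓)  000010(✓)  000011(✓)  001001  001010(✓)  001111(✓)  010000(✓)  010111(✓)  011111(✓)  100001(✓)  100101(✓)  100111(✓)  110001(✓)  110010(✓)  110011(✓)  110100(✓)  111010(✓)  111100(✓)
size-2^1 implicants → 0-0000  0-1111  00-010  0000-0  00001-  01-111  1-0001  100-01  1001-1  11-010  11-100  1100-1  11001-
Unchecked terms (primes): 0-0000, 0-1111, 00-010, 0000-0, 00001-, 001001, 01-111, 1-0001, 100-01, 1001-1, 11-010, 11-100, 1100-1, 11001-
Minterm coverage:
  m0 ⊆ 0-0000,0000-0
  m2 ⊆ 00-010,0000-0,00001-
  m3 ⊆ 00001- [E]
  m9 ⊆ 001001 [E]
  m10 ⊆ 00-010 [E]
  m15 ⊆ 0-1111 [E]
  m16 ⊆ 0-0000 [E]
  m23 ⊆ 01-111 [E]
  m31 ⊆ 0-1111,01-111
  m33 ⊆ 1-0001,100-01
  m37 ⊆ 100-01,1001-1
  m39 ⊆ 1001-1 [E]
  m49 ⊆ 1-0001,1100-1
  m50 ⊆ 11-010,11001-
  m51 ⊆ 1100-1,11001-
  m52 ⊆ 11-100 [E]
  m58 ⊆ 11-010 [E]
  m60 ⊆ 11-100 [E]
E = {0-0000, 0-1111, 00-010, 00001-, 001001, 01-111, 1001-1, 11-010, 11-100}
Petrick residual → 1-0001, 1100-1
Cover = a'c'd'e'f' + a'cdef + a'b'd'ef' + a'b'c'd'e + a'b'cd'e'f + a'bdef + ac'd'e'f + ab'c'df + abd'ef' + abde'f' + abc'd'f  |cover|=11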